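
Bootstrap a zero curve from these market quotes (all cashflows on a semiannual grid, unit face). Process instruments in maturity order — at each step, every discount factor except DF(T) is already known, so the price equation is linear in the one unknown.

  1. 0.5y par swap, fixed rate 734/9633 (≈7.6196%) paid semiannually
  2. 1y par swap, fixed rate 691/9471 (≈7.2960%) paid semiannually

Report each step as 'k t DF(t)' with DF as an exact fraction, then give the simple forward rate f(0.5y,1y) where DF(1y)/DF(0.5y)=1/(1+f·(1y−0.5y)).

1 1/2 9633/10000
2 1 9309/10000
f(0.5y,1y) = ((9633/10000)/(9309/10000) − 1)/(1/2) = 216/3103 ≈ 6.9610%

step 1 [0.5y] swap r/2=367/9633: DF=(1 − 367/9633·(0))/(1+367/9633) = 9633/10000 ≈ 0.963300
step 2 [1y] swap r/2=691/18942: DF=(1 − 691/18942·(0.963300))/(1+691/18942) = 9309/10000 ≈ 0.930900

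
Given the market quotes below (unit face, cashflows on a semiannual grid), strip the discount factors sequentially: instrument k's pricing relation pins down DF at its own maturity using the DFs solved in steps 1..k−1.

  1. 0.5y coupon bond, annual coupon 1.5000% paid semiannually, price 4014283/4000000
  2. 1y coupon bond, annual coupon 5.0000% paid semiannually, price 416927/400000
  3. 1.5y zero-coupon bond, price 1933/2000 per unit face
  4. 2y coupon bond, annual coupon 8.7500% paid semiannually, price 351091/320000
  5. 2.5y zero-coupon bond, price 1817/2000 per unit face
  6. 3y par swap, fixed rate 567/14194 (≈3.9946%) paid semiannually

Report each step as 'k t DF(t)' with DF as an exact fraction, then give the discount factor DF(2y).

step 1 [0.5y] bond c/2=3/400: DF=(4014283/4000000 − 3/400·(0))/(1+3/400) = 9961/10000 ≈ 0.996100
step 2 [1y] bond c/2=1/40: DF=(416927/400000 − 1/40·(0.996100))/(1+1/40) = 4963/5000 ≈ 0.992600
step 3 [1.5y] zero: DF = P = 1933/2000 ≈ 0.966500
step 4 [2y] bond c/2=7/160: DF=(351091/320000 − 7/160·(0.996100+0.992600+0.966500))/(1+7/160) = 9273/10000 ≈ 0.927300
step 5 [2.5y] zero: DF = P = 1817/2000 ≈ 0.908500
step 6 [3y] swap r/2=567/28388: DF=(1 − 567/28388·(0.996100+0.992600+0.966500+0.927300+0.908500))/(1+567/28388) = 4433/5000 ≈ 0.886600

1 1/2 9961/10000
2 1 4963/5000
3 3/2 1933/2000
4 2 9273/10000
5 5/2 1817/2000
6 3 4433/5000
DF(2y) = 9273/10000 ≈ 0.927300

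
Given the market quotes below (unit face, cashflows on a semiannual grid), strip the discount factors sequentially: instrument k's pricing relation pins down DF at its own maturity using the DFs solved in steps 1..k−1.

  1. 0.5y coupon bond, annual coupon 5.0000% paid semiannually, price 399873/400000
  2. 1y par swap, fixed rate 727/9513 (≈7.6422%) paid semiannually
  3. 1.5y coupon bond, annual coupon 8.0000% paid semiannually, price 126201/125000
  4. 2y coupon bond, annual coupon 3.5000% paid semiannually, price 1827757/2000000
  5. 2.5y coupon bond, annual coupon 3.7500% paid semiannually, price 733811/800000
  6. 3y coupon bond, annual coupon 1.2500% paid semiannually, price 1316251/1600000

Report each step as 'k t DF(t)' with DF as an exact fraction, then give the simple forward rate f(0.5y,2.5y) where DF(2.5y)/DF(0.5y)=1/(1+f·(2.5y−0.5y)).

1 1/2 9753/10000
2 1 9273/10000
3 3/2 561/625
4 2 17/20
5 5/2 2083/2500
6 3 7897/10000
f(0.5y,2.5y) = ((9753/10000)/(2083/2500) − 1)/(2) = 1421/16664 ≈ 8.5274%

step 1 [0.5y] bond c/2=1/40: DF=(399873/400000 − 1/40·(0))/(1+1/40) = 9753/10000 ≈ 0.975300
step 2 [1y] swap r/2=727/19026: DF=(1 − 727/19026·(0.975300))/(1+727/19026) = 9273/10000 ≈ 0.927300
step 3 [1.5y] bond c/2=1/25: DF=(126201/125000 − 1/25·(0.975300+0.927300))/(1+1/25) = 561/625 ≈ 0.897600
step 4 [2y] bond c/2=7/400: DF=(1827757/2000000 − 7/400·(0.975300+0.927300+0.897600))/(1+7/400) = 17/20 ≈ 0.850000
step 5 [2.5y] bond c/2=3/160: DF=(733811/800000 − 3/160·(0.975300+0.927300+0.897600+0.850000))/(1+3/160) = 2083/2500 ≈ 0.833200
step 6 [3y] bond c/2=1/160: DF=(1316251/1600000 − 1/160·(0.975300+0.927300+0.897600+0.850000+0.833200))/(1+1/160) = 7897/10000 ≈ 0.789700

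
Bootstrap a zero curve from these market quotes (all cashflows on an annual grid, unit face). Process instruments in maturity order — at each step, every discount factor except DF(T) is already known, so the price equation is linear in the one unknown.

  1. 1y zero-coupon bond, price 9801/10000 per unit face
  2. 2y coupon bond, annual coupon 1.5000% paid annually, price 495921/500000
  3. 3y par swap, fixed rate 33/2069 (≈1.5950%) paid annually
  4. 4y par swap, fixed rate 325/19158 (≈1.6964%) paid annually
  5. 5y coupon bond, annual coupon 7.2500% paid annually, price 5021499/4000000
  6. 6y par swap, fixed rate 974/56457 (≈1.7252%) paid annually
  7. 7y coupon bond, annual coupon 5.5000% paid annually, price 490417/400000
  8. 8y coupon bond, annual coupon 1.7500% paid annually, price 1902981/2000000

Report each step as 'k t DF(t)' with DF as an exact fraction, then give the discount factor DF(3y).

1 1 9801/10000
2 2 9627/10000
3 3 4769/5000
4 4 187/200
5 5 1823/2000
6 6 4513/5000
7 7 4339/5000
8 8 8231/10000
DF(3y) = 4769/5000 ≈ 0.953800

step 1 [1y] zero: DF = P = 9801/10000 ≈ 0.980100
step 2 [2y] bond c/1=3/200: DF=(495921/500000 − 3/200·(0.980100))/(1+3/200) = 9627/10000 ≈ 0.962700
step 3 [3y] swap r/1=33/2069: DF=(1 − 33/2069·(0.980100+0.962700))/(1+33/2069) = 4769/5000 ≈ 0.953800
step 4 [4y] swap r/1=325/19158: DF=(1 − 325/19158·(0.980100+0.962700+0.953800))/(1+325/19158) = 187/200 ≈ 0.935000
step 5 [5y] bond c/1=29/400: DF=(5021499/4000000 − 29/400·(0.980100+0.962700+0.953800+0.935000))/(1+29/400) = 1823/2000 ≈ 0.911500
step 6 [6y] swap r/1=974/56457: DF=(1 − 974/56457·(0.980100+0.962700+0.953800+0.935000+0.911500))/(1+974/56457) = 4513/5000 ≈ 0.902600
step 7 [7y] bond c/1=11/200: DF=(490417/400000 − 11/200·(0.980100+0.962700+0.953800+0.935000+0.911500+0.902600))/(1+11/200) = 4339/5000 ≈ 0.867800
step 8 [8y] bond c/1=7/400: DF=(1902981/2000000 − 7/400·(0.980100+0.962700+0.953800+0.935000+0.911500+0.902600+0.867800))/(1+7/400) = 8231/10000 ≈ 0.823100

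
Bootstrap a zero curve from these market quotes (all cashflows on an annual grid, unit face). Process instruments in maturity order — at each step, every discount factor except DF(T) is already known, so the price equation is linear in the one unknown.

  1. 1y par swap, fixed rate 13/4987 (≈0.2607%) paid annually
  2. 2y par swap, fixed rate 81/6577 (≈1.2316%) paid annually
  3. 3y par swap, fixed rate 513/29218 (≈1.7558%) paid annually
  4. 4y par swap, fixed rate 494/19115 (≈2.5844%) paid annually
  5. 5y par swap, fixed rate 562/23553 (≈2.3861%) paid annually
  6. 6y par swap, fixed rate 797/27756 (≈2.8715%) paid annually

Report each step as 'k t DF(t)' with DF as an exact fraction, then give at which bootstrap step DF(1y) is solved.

step 1 [1y] swap r/1=13/4987: DF=(1 − 13/4987·(0))/(1+13/4987) = 4987/5000 ≈ 0.997400
step 2 [2y] swap r/1=81/6577: DF=(1 − 81/6577·(0.997400))/(1+81/6577) = 9757/10000 ≈ 0.975700
step 3 [3y] swap r/1=513/29218: DF=(1 − 513/29218·(0.997400+0.975700))/(1+513/29218) = 9487/10000 ≈ 0.948700
step 4 [4y] swap r/1=494/19115: DF=(1 − 494/19115·(0.997400+0.975700+0.948700))/(1+494/19115) = 2253/2500 ≈ 0.901200
step 5 [5y] swap r/1=562/23553: DF=(1 − 562/23553·(0.997400+0.975700+0.948700+0.901200))/(1+562/23553) = 2219/2500 ≈ 0.887600
step 6 [6y] swap r/1=797/27756: DF=(1 − 797/27756·(0.997400+0.975700+0.948700+0.901200+0.887600))/(1+797/27756) = 4203/5000 ≈ 0.840600

1 1 4987/5000
2 2 9757/10000
3 3 9487/10000
4 4 2253/2500
5 5 2219/2500
6 6 4203/5000
DF(1y) is solved at step 1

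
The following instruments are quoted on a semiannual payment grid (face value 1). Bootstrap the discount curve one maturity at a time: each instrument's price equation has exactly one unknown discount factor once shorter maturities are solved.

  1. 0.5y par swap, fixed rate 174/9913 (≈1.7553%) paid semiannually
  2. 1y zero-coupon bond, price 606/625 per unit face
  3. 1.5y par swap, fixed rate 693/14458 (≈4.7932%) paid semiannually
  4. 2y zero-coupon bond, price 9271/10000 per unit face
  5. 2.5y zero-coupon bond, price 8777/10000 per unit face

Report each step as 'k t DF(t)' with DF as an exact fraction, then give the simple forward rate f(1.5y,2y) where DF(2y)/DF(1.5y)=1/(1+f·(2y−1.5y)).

step 1 [0.5y] swap r/2=87/9913: DF=(1 − 87/9913·(0))/(1+87/9913) = 9913/10000 ≈ 0.991300
step 2 [1y] zero: DF = P = 606/625 ≈ 0.969600
step 3 [1.5y] swap r/2=693/28916: DF=(1 − 693/28916·(0.991300+0.969600))/(1+693/28916) = 9307/10000 ≈ 0.930700
step 4 [2y] zero: DF = P = 9271/10000 ≈ 0.927100
step 5 [2.5y] zero: DF = P = 8777/10000 ≈ 0.877700

1 1/2 9913/10000
2 1 606/625
3 3/2 9307/10000
4 2 9271/10000
5 5/2 8777/10000
f(1.5y,2y) = ((9307/10000)/(9271/10000) − 1)/(1/2) = 72/9271 ≈ 0.7766%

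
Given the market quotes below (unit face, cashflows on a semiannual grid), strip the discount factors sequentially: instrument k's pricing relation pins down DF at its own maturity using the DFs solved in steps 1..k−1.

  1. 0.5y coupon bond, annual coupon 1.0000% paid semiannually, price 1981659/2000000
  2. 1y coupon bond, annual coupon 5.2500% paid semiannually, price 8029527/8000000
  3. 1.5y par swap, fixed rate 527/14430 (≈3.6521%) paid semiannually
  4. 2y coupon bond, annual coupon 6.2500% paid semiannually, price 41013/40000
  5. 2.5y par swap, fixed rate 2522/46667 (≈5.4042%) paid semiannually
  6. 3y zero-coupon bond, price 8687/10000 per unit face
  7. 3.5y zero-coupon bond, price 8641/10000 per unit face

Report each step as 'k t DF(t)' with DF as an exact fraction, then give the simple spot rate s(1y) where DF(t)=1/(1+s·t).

step 1 [0.5y] bond c/2=1/200: DF=(1981659/2000000 − 1/200·(0))/(1+1/200) = 9859/10000 ≈ 0.985900
step 2 [1y] bond c/2=21/800: DF=(8029527/8000000 − 21/800·(0.985900))/(1+21/800) = 1191/1250 ≈ 0.952800
step 3 [1.5y] swap r/2=527/28860: DF=(1 − 527/28860·(0.985900+0.952800))/(1+527/28860) = 9473/10000 ≈ 0.947300
step 4 [2y] bond c/2=1/32: DF=(41013/40000 − 1/32·(0.985900+0.952800+0.947300))/(1+1/32) = 2267/2500 ≈ 0.906800
step 5 [2.5y] swap r/2=1261/46667: DF=(1 − 1261/46667·(0.985900+0.952800+0.947300+0.906800))/(1+1261/46667) = 8739/10000 ≈ 0.873900
step 6 [3y] zero: DF = P = 8687/10000 ≈ 0.868700
step 7 [3.5y] zero: DF = P = 8641/10000 ≈ 0.864100

1 1/2 9859/10000
2 1 1191/1250
3 3/2 9473/10000
4 2 2267/2500
5 5/2 8739/10000
6 3 8687/10000
7 7/2 8641/10000
s(1y) = (1/(1191/1250) − 1)/(1) = 59/1191 ≈ 4.9538%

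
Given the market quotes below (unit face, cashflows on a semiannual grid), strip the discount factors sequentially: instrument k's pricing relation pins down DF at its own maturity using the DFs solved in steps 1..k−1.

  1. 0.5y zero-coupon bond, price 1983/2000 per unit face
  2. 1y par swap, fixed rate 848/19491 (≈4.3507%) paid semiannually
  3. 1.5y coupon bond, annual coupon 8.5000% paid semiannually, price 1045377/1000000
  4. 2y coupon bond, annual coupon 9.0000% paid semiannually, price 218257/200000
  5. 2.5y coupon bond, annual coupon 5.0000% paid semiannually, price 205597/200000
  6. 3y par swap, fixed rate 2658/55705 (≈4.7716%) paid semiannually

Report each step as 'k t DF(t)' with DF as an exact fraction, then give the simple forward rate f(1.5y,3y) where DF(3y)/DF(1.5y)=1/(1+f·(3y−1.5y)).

step 1 [0.5y] zero: DF = P = 1983/2000 ≈ 0.991500
step 2 [1y] swap r/2=424/19491: DF=(1 − 424/19491·(0.991500))/(1+424/19491) = 1197/1250 ≈ 0.957600
step 3 [1.5y] bond c/2=17/400: DF=(1045377/1000000 − 17/400·(0.991500+0.957600))/(1+17/400) = 9233/10000 ≈ 0.923300
step 4 [2y] bond c/2=9/200: DF=(218257/200000 − 9/200·(0.991500+0.957600+0.923300))/(1+9/200) = 4603/5000 ≈ 0.920600
step 5 [2.5y] bond c/2=1/40: DF=(205597/200000 − 1/40·(0.991500+0.957600+0.923300+0.920600))/(1+1/40) = 569/625 ≈ 0.910400
step 6 [3y] swap r/2=1329/55705: DF=(1 − 1329/55705·(0.991500+0.957600+0.923300+0.920600+0.910400))/(1+1329/55705) = 8671/10000 ≈ 0.867100

1 1/2 1983/2000
2 1 1197/1250
3 3/2 9233/10000
4 2 4603/5000
5 5/2 569/625
6 3 8671/10000
f(1.5y,3y) = ((9233/10000)/(8671/10000) − 1)/(3/2) = 1124/26013 ≈ 4.3209%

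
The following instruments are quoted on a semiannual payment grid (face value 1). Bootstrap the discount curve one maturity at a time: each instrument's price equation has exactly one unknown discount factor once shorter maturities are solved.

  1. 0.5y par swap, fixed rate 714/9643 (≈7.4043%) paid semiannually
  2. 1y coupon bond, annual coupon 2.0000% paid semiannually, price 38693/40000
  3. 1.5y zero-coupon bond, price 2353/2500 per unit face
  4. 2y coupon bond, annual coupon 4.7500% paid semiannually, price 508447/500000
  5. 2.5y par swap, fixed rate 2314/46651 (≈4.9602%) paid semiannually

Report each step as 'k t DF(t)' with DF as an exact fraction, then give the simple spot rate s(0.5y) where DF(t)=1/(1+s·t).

1 1/2 9643/10000
2 1 4741/5000
3 3/2 2353/2500
4 2 9271/10000
5 5/2 8843/10000
s(0.5y) = (1/(9643/10000) − 1)/(1/2) = 714/9643 ≈ 7.4043%

step 1 [0.5y] swap r/2=357/9643: DF=(1 − 357/9643·(0))/(1+357/9643) = 9643/10000 ≈ 0.964300
step 2 [1y] bond c/2=1/100: DF=(38693/40000 − 1/100·(0.964300))/(1+1/100) = 4741/5000 ≈ 0.948200
step 3 [1.5y] zero: DF = P = 2353/2500 ≈ 0.941200
step 4 [2y] bond c/2=19/800: DF=(508447/500000 − 19/800·(0.964300+0.948200+0.941200))/(1+19/800) = 9271/10000 ≈ 0.927100
step 5 [2.5y] swap r/2=1157/46651: DF=(1 − 1157/46651·(0.964300+0.948200+0.941200+0.927100))/(1+1157/46651) = 8843/10000 ≈ 0.884300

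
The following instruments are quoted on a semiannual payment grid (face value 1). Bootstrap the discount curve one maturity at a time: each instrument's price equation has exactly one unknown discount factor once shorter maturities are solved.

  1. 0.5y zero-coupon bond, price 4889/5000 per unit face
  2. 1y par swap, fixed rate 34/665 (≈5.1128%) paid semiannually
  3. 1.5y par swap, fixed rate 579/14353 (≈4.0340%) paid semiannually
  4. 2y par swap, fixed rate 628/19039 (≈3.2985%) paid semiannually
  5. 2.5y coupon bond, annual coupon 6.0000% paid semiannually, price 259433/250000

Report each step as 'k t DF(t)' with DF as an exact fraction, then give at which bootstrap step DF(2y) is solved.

step 1 [0.5y] zero: DF = P = 4889/5000 ≈ 0.977800
step 2 [1y] swap r/2=17/665: DF=(1 − 17/665·(0.977800))/(1+17/665) = 9507/10000 ≈ 0.950700
step 3 [1.5y] swap r/2=579/28706: DF=(1 − 579/28706·(0.977800+0.950700))/(1+579/28706) = 9421/10000 ≈ 0.942100
step 4 [2y] swap r/2=314/19039: DF=(1 − 314/19039·(0.977800+0.950700+0.942100))/(1+314/19039) = 2343/2500 ≈ 0.937200
step 5 [2.5y] bond c/2=3/100: DF=(259433/250000 − 3/100·(0.977800+0.950700+0.942100+0.937200))/(1+3/100) = 4483/5000 ≈ 0.896600

1 1/2 4889/5000
2 1 9507/10000
3 3/2 9421/10000
4 2 2343/2500
5 5/2 4483/5000
DF(2y) is solved at step 4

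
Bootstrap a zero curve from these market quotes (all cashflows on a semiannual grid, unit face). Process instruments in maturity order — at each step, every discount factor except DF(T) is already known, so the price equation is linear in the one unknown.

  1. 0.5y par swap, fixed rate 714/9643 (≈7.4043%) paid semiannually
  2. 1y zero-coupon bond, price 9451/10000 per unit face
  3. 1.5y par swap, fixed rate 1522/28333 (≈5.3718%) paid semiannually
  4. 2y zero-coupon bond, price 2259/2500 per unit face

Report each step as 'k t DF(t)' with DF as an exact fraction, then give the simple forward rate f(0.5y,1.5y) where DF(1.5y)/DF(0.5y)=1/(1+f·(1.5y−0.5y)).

1 1/2 9643/10000
2 1 9451/10000
3 3/2 9239/10000
4 2 2259/2500
f(0.5y,1.5y) = ((9643/10000)/(9239/10000) − 1)/(1) = 404/9239 ≈ 4.3728%

step 1 [0.5y] swap r/2=357/9643: DF=(1 − 357/9643·(0))/(1+357/9643) = 9643/10000 ≈ 0.964300
step 2 [1y] zero: DF = P = 9451/10000 ≈ 0.945100
step 3 [1.5y] swap r/2=761/28333: DF=(1 − 761/28333·(0.964300+0.945100))/(1+761/28333) = 9239/10000 ≈ 0.923900
step 4 [2y] zero: DF = P = 2259/2500 ≈ 0.903600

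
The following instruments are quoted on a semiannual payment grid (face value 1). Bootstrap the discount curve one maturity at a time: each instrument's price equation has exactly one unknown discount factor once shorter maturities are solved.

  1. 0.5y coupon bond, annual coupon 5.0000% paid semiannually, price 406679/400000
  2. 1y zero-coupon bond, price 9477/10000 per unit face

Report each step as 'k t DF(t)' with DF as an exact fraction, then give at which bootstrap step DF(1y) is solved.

step 1 [0.5y] bond c/2=1/40: DF=(406679/400000 − 1/40·(0))/(1+1/40) = 9919/10000 ≈ 0.991900
step 2 [1y] zero: DF = P = 9477/10000 ≈ 0.947700

1 1/2 9919/10000
2 1 9477/10000
DF(1y) is solved at step 2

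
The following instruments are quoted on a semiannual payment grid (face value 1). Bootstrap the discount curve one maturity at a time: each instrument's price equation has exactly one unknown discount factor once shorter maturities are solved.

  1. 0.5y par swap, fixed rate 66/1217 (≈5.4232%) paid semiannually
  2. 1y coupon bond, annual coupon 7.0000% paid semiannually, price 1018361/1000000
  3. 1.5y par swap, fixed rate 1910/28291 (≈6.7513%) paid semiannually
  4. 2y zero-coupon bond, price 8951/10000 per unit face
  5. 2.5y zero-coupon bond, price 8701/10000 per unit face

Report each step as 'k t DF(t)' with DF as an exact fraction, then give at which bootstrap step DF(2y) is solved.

1 1/2 1217/1250
2 1 951/1000
3 3/2 1809/2000
4 2 8951/10000
5 5/2 8701/10000
DF(2y) is solved at step 4

step 1 [0.5y] swap r/2=33/1217: DF=(1 − 33/1217·(0))/(1+33/1217) = 1217/1250 ≈ 0.973600
step 2 [1y] bond c/2=7/200: DF=(1018361/1000000 − 7/200·(0.973600))/(1+7/200) = 951/1000 ≈ 0.951000
step 3 [1.5y] swap r/2=955/28291: DF=(1 − 955/28291·(0.973600+0.951000))/(1+955/28291) = 1809/2000 ≈ 0.904500
step 4 [2y] zero: DF = P = 8951/10000 ≈ 0.895100
step 5 [2.5y] zero: DF = P = 8701/10000 ≈ 0.870100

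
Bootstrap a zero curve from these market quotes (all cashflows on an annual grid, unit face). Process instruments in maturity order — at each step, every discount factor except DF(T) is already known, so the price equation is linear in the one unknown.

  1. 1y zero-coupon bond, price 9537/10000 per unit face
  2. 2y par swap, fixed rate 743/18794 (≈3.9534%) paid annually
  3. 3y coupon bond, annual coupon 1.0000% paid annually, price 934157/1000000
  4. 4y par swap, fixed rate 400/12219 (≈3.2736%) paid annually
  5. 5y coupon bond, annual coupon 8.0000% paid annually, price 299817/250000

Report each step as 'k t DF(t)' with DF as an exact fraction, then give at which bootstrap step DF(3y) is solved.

step 1 [1y] zero: DF = P = 9537/10000 ≈ 0.953700
step 2 [2y] swap r/1=743/18794: DF=(1 − 743/18794·(0.953700))/(1+743/18794) = 9257/10000 ≈ 0.925700
step 3 [3y] bond c/1=1/100: DF=(934157/1000000 − 1/100·(0.953700+0.925700))/(1+1/100) = 9063/10000 ≈ 0.906300
step 4 [4y] swap r/1=400/12219: DF=(1 − 400/12219·(0.953700+0.925700+0.906300))/(1+400/12219) = 22/25 ≈ 0.880000
step 5 [5y] bond c/1=2/25: DF=(299817/250000 − 2/25·(0.953700+0.925700+0.906300+0.880000))/(1+2/25) = 8389/10000 ≈ 0.838900

1 1 9537/10000
2 2 9257/10000
3 3 9063/10000
4 4 22/25
5 5 8389/10000
DF(3y) is solved at step 3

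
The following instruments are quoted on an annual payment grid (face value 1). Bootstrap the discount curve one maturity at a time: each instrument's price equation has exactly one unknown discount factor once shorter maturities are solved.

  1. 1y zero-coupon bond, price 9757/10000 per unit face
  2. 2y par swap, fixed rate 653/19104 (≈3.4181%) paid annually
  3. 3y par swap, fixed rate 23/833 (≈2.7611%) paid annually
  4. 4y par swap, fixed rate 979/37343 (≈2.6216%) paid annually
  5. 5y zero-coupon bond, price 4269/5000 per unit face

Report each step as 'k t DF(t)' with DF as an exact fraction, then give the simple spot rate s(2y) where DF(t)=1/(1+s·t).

1 1 9757/10000
2 2 9347/10000
3 3 4609/5000
4 4 9021/10000
5 5 4269/5000
s(2y) = (1/(9347/10000) − 1)/(2) = 653/18694 ≈ 3.4931%

step 1 [1y] zero: DF = P = 9757/10000 ≈ 0.975700
step 2 [2y] swap r/1=653/19104: DF=(1 − 653/19104·(0.975700))/(1+653/19104) = 9347/10000 ≈ 0.934700
step 3 [3y] swap r/1=23/833: DF=(1 − 23/833·(0.975700+0.934700))/(1+23/833) = 4609/5000 ≈ 0.921800
step 4 [4y] swap r/1=979/37343: DF=(1 − 979/37343·(0.975700+0.934700+0.921800))/(1+979/37343) = 9021/10000 ≈ 0.902100
step 5 [5y] zero: DF = P = 4269/5000 ≈ 0.853800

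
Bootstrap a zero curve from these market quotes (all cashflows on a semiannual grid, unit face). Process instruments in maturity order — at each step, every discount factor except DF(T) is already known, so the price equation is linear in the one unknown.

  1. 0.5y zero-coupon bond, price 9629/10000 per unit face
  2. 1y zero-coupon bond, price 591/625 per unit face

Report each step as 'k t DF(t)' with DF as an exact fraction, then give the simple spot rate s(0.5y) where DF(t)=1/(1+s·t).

step 1 [0.5y] zero: DF = P = 9629/10000 ≈ 0.962900
step 2 [1y] zero: DF = P = 591/625 ≈ 0.945600

1 1/2 9629/10000
2 1 591/625
s(0.5y) = (1/(9629/10000) − 1)/(1/2) = 742/9629 ≈ 7.7059%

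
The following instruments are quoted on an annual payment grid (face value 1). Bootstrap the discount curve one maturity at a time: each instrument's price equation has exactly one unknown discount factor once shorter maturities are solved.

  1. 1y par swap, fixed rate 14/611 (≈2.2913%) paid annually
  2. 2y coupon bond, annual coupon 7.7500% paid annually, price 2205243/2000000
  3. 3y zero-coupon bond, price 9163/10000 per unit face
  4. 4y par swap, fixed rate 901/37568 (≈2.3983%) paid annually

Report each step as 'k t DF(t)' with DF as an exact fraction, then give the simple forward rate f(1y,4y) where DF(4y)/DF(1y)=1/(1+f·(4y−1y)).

step 1 [1y] swap r/1=14/611: DF=(1 − 14/611·(0))/(1+14/611) = 611/625 ≈ 0.977600
step 2 [2y] bond c/1=31/400: DF=(2205243/2000000 − 31/400·(0.977600))/(1+31/400) = 953/1000 ≈ 0.953000
step 3 [3y] zero: DF = P = 9163/10000 ≈ 0.916300
step 4 [4y] swap r/1=901/37568: DF=(1 − 901/37568·(0.977600+0.953000+0.916300))/(1+901/37568) = 9099/10000 ≈ 0.909900

1 1 611/625
2 2 953/1000
3 3 9163/10000
4 4 9099/10000
f(1y,4y) = ((611/625)/(9099/10000) − 1)/(3) = 677/27297 ≈ 2.4801%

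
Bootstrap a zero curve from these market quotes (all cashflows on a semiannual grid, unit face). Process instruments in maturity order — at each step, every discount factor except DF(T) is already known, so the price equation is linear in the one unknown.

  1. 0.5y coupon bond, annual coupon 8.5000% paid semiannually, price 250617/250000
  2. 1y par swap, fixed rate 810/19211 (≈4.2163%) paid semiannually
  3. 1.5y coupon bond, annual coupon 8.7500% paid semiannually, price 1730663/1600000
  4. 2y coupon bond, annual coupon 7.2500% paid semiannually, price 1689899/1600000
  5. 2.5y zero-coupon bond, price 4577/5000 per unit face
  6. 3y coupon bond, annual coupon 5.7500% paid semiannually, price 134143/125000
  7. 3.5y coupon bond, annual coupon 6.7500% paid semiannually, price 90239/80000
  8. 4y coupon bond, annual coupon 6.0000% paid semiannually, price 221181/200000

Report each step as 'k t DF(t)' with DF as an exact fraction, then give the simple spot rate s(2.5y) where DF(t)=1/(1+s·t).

1 1/2 601/625
2 1 1919/2000
3 3/2 4779/5000
4 2 4593/5000
5 5/2 4577/5000
6 3 1823/2000
7 7/2 2269/2500
8 4 1767/2000
s(2.5y) = (1/(4577/5000) − 1)/(5/2) = 846/22885 ≈ 3.6967%

step 1 [0.5y] bond c/2=17/400: DF=(250617/250000 − 17/400·(0))/(1+17/400) = 601/625 ≈ 0.961600
step 2 [1y] swap r/2=405/19211: DF=(1 − 405/19211·(0.961600))/(1+405/19211) = 1919/2000 ≈ 0.959500
step 3 [1.5y] bond c/2=7/160: DF=(1730663/1600000 − 7/160·(0.961600+0.959500))/(1+7/160) = 4779/5000 ≈ 0.955800
step 4 [2y] bond c/2=29/800: DF=(1689899/1600000 − 29/800·(0.961600+0.959500+0.955800))/(1+29/800) = 4593/5000 ≈ 0.918600
step 5 [2.5y] zero: DF = P = 4577/5000 ≈ 0.915400
step 6 [3y] bond c/2=23/800: DF=(134143/125000 − 23/800·(0.961600+0.959500+0.955800+0.918600+0.915400))/(1+23/800) = 1823/2000 ≈ 0.911500
step 7 [3.5y] bond c/2=27/800: DF=(90239/80000 − 27/800·(0.961600+0.959500+0.955800+0.918600+0.915400+0.911500))/(1+27/800) = 2269/2500 ≈ 0.907600
step 8 [4y] bond c/2=3/100: DF=(221181/200000 − 3/100·(0.961600+0.959500+0.955800+0.918600+0.915400+0.911500+0.907600))/(1+3/100) = 1767/2000 ≈ 0.883500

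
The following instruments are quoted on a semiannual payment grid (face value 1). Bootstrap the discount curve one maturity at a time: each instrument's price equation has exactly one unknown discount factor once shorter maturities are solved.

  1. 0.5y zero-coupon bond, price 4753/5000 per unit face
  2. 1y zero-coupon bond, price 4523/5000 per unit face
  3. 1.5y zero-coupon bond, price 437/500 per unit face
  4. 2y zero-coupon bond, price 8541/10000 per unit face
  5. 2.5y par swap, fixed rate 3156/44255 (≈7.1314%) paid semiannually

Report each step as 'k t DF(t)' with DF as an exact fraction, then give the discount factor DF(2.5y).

step 1 [0.5y] zero: DF = P = 4753/5000 ≈ 0.950600
step 2 [1y] zero: DF = P = 4523/5000 ≈ 0.904600
step 3 [1.5y] zero: DF = P = 437/500 ≈ 0.874000
step 4 [2y] zero: DF = P = 8541/10000 ≈ 0.854100
step 5 [2.5y] swap r/2=1578/44255: DF=(1 − 1578/44255·(0.950600+0.904600+0.874000+0.854100))/(1+1578/44255) = 4211/5000 ≈ 0.842200

1 1/2 4753/5000
2 1 4523/5000
3 3/2 437/500
4 2 8541/10000
5 5/2 4211/5000
DF(2.5y) = 4211/5000 ≈ 0.842200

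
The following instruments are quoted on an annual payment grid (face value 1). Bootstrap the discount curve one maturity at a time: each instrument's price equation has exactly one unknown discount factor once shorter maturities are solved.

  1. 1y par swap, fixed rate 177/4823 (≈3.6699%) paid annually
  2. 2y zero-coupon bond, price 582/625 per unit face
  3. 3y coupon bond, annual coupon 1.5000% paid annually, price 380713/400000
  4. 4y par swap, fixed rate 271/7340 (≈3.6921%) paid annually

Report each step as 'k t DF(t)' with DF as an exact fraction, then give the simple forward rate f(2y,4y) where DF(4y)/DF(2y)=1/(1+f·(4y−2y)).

step 1 [1y] swap r/1=177/4823: DF=(1 − 177/4823·(0))/(1+177/4823) = 4823/5000 ≈ 0.964600
step 2 [2y] zero: DF = P = 582/625 ≈ 0.931200
step 3 [3y] bond c/1=3/200: DF=(380713/400000 − 3/200·(0.964600+0.931200))/(1+3/200) = 9097/10000 ≈ 0.909700
step 4 [4y] swap r/1=271/7340: DF=(1 − 271/7340·(0.964600+0.931200+0.909700))/(1+271/7340) = 1729/2000 ≈ 0.864500

1 1 4823/5000
2 2 582/625
3 3 9097/10000
4 4 1729/2000
f(2y,4y) = ((582/625)/(1729/2000) − 1)/(2) = 667/17290 ≈ 3.8577%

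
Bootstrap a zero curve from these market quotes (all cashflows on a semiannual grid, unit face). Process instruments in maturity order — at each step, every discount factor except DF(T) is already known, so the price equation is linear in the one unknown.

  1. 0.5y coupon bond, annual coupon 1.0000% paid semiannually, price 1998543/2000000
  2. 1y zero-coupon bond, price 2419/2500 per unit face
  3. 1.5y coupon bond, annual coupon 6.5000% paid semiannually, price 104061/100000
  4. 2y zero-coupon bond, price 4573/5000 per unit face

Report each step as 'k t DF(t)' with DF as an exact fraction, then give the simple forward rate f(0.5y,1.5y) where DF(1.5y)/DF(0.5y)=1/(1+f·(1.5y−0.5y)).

step 1 [0.5y] bond c/2=1/200: DF=(1998543/2000000 − 1/200·(0))/(1+1/200) = 9943/10000 ≈ 0.994300
step 2 [1y] zero: DF = P = 2419/2500 ≈ 0.967600
step 3 [1.5y] bond c/2=13/400: DF=(104061/100000 − 13/400·(0.994300+0.967600))/(1+13/400) = 9461/10000 ≈ 0.946100
step 4 [2y] zero: DF = P = 4573/5000 ≈ 0.914600

1 1/2 9943/10000
2 1 2419/2500
3 3/2 9461/10000
4 2 4573/5000
f(0.5y,1.5y) = ((9943/10000)/(9461/10000) − 1)/(1) = 482/9461 ≈ 5.0946%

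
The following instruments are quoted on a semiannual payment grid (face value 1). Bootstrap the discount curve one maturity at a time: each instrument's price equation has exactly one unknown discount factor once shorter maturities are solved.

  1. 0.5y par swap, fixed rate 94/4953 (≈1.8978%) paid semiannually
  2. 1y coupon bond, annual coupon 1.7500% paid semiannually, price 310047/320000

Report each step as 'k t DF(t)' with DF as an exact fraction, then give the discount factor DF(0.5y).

step 1 [0.5y] swap r/2=47/4953: DF=(1 − 47/4953·(0))/(1+47/4953) = 4953/5000 ≈ 0.990600
step 2 [1y] bond c/2=7/800: DF=(310047/320000 − 7/800·(0.990600))/(1+7/800) = 9519/10000 ≈ 0.951900

1 1/2 4953/5000
2 1 9519/10000
DF(0.5y) = 4953/5000 ≈ 0.990600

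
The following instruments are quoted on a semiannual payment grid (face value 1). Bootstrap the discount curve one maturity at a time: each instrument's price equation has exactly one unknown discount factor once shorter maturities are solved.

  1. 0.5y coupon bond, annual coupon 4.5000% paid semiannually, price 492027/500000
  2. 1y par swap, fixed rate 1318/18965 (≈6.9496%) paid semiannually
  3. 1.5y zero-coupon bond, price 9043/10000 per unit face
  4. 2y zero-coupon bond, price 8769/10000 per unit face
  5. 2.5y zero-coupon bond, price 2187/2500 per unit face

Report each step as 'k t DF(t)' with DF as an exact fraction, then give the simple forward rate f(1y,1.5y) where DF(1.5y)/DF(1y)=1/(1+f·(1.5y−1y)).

1 1/2 1203/1250
2 1 9341/10000
3 3/2 9043/10000
4 2 8769/10000
5 5/2 2187/2500
f(1y,1.5y) = ((9341/10000)/(9043/10000) − 1)/(1/2) = 596/9043 ≈ 6.5907%

step 1 [0.5y] bond c/2=9/400: DF=(492027/500000 − 9/400·(0))/(1+9/400) = 1203/1250 ≈ 0.962400
step 2 [1y] swap r/2=659/18965: DF=(1 − 659/18965·(0.962400))/(1+659/18965) = 9341/10000 ≈ 0.934100
step 3 [1.5y] zero: DF = P = 9043/10000 ≈ 0.904300
step 4 [2y] zero: DF = P = 8769/10000 ≈ 0.876900
step 5 [2.5y] zero: DF = P = 2187/2500 ≈ 0.874800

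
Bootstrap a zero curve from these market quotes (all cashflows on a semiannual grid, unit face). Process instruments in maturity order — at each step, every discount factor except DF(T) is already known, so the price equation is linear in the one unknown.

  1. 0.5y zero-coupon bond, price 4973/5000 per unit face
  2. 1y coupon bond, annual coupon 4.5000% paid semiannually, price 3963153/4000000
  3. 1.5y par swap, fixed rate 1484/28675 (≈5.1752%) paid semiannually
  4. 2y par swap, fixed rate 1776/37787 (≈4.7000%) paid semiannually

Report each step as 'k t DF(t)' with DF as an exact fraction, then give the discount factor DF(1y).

1 1/2 4973/5000
2 1 9471/10000
3 3/2 4629/5000
4 2 1139/1250
DF(1y) = 9471/10000 ≈ 0.947100

step 1 [0.5y] zero: DF = P = 4973/5000 ≈ 0.994600
step 2 [1y] bond c/2=9/400: DF=(3963153/4000000 − 9/400·(0.994600))/(1+9/400) = 9471/10000 ≈ 0.947100
step 3 [1.5y] swap r/2=742/28675: DF=(1 − 742/28675·(0.994600+0.947100))/(1+742/28675) = 4629/5000 ≈ 0.925800
step 4 [2y] swap r/2=888/37787: DF=(1 − 888/37787·(0.994600+0.947100+0.925800))/(1+888/37787) = 1139/1250 ≈ 0.911200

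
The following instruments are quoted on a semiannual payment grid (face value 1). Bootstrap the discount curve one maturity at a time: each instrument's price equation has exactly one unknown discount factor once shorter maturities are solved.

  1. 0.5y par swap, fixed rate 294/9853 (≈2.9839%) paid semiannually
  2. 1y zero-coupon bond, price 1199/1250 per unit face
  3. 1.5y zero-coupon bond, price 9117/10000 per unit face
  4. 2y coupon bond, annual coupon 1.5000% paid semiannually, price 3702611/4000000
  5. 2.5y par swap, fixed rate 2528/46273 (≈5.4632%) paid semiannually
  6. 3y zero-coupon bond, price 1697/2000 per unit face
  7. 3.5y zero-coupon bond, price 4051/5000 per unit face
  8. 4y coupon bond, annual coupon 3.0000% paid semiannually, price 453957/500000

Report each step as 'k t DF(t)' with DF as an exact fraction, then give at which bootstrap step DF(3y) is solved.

step 1 [0.5y] swap r/2=147/9853: DF=(1 − 147/9853·(0))/(1+147/9853) = 9853/10000 ≈ 0.985300
step 2 [1y] zero: DF = P = 1199/1250 ≈ 0.959200
step 3 [1.5y] zero: DF = P = 9117/10000 ≈ 0.911700
step 4 [2y] bond c/2=3/400: DF=(3702611/4000000 − 3/400·(0.985300+0.959200+0.911700))/(1+3/400) = 359/400 ≈ 0.897500
step 5 [2.5y] swap r/2=1264/46273: DF=(1 − 1264/46273·(0.985300+0.959200+0.911700+0.897500))/(1+1264/46273) = 546/625 ≈ 0.873600
step 6 [3y] zero: DF = P = 1697/2000 ≈ 0.848500
step 7 [3.5y] zero: DF = P = 4051/5000 ≈ 0.810200
step 8 [4y] bond c/2=3/200: DF=(453957/500000 − 3/200·(0.985300+0.959200+0.911700+0.897500+0.873600+0.848500+0.810200))/(1+3/200) = 501/625 ≈ 0.801600

1 1/2 9853/10000
2 1 1199/1250
3 3/2 9117/10000
4 2 359/400
5 5/2 546/625
6 3 1697/2000
7 7/2 4051/5000
8 4 501/625
DF(3y) is solved at step 6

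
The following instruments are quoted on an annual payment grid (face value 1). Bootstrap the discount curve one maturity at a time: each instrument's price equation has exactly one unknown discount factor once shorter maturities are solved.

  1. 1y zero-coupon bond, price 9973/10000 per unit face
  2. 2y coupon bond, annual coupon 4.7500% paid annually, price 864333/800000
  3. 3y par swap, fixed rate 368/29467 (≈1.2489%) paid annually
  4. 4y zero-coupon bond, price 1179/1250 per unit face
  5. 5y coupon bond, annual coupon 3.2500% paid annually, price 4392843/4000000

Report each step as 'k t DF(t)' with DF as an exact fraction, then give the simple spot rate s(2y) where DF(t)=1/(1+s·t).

1 1 9973/10000
2 2 4931/5000
3 3 602/625
4 4 1179/1250
5 5 2353/2500
s(2y) = (1/(4931/5000) − 1)/(2) = 69/9862 ≈ 0.6997%

step 1 [1y] zero: DF = P = 9973/10000 ≈ 0.997300
step 2 [2y] bond c/1=19/400: DF=(864333/800000 − 19/400·(0.997300))/(1+19/400) = 4931/5000 ≈ 0.986200
step 3 [3y] swap r/1=368/29467: DF=(1 − 368/29467·(0.997300+0.986200))/(1+368/29467) = 602/625 ≈ 0.963200
step 4 [4y] zero: DF = P = 1179/1250 ≈ 0.943200
step 5 [5y] bond c/1=13/400: DF=(4392843/4000000 − 13/400·(0.997300+0.986200+0.963200+0.943200))/(1+13/400) = 2353/2500 ≈ 0.941200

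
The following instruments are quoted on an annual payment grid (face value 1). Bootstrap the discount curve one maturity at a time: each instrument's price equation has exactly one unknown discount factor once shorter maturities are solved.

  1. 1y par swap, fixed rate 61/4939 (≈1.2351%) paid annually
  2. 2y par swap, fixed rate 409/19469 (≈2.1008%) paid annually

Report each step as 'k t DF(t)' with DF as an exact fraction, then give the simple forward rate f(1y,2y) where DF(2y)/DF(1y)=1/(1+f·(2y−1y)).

step 1 [1y] swap r/1=61/4939: DF=(1 − 61/4939·(0))/(1+61/4939) = 4939/5000 ≈ 0.987800
step 2 [2y] swap r/1=409/19469: DF=(1 − 409/19469·(0.987800))/(1+409/19469) = 9591/10000 ≈ 0.959100

1 1 4939/5000
2 2 9591/10000
f(1y,2y) = ((4939/5000)/(9591/10000) − 1)/(1) = 287/9591 ≈ 2.9924%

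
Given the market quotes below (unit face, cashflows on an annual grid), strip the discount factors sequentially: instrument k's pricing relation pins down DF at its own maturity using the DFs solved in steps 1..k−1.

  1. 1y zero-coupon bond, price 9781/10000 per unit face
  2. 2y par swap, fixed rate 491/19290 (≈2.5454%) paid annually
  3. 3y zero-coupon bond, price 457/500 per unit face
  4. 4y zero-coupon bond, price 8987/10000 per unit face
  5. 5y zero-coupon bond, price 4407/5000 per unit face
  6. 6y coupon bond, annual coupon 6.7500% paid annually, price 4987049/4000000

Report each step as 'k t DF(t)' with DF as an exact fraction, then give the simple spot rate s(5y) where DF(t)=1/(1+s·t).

step 1 [1y] zero: DF = P = 9781/10000 ≈ 0.978100
step 2 [2y] swap r/1=491/19290: DF=(1 − 491/19290·(0.978100))/(1+491/19290) = 9509/10000 ≈ 0.950900
step 3 [3y] zero: DF = P = 457/500 ≈ 0.914000
step 4 [4y] zero: DF = P = 8987/10000 ≈ 0.898700
step 5 [5y] zero: DF = P = 4407/5000 ≈ 0.881400
step 6 [6y] bond c/1=27/400: DF=(4987049/4000000 − 27/400·(0.978100+0.950900+0.914000+0.898700+0.881400))/(1+27/400) = 2189/2500 ≈ 0.875600

1 1 9781/10000
2 2 9509/10000
3 3 457/500
4 4 8987/10000
5 5 4407/5000
6 6 2189/2500
s(5y) = (1/(4407/5000) − 1)/(5) = 593/22035 ≈ 2.6912%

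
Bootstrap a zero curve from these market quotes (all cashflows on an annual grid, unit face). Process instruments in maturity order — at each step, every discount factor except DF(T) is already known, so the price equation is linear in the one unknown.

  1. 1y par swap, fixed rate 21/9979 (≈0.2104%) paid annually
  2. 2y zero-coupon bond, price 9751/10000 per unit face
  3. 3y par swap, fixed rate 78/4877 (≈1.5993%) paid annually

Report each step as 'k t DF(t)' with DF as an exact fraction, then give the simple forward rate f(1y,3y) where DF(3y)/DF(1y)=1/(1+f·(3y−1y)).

step 1 [1y] swap r/1=21/9979: DF=(1 − 21/9979·(0))/(1+21/9979) = 9979/10000 ≈ 0.997900
step 2 [2y] zero: DF = P = 9751/10000 ≈ 0.975100
step 3 [3y] swap r/1=78/4877: DF=(1 − 78/4877·(0.997900+0.975100))/(1+78/4877) = 2383/2500 ≈ 0.953200

1 1 9979/10000
2 2 9751/10000
3 3 2383/2500
f(1y,3y) = ((9979/10000)/(2383/2500) − 1)/(2) = 447/19064 ≈ 2.3447%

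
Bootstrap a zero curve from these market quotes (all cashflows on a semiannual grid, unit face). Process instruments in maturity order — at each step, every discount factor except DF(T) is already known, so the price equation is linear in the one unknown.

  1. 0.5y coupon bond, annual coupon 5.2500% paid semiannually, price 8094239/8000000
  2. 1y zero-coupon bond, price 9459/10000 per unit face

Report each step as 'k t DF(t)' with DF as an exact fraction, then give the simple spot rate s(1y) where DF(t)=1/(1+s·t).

step 1 [0.5y] bond c/2=21/800: DF=(8094239/8000000 − 21/800·(0))/(1+21/800) = 9859/10000 ≈ 0.985900
step 2 [1y] zero: DF = P = 9459/10000 ≈ 0.945900

1 1/2 9859/10000
2 1 9459/10000
s(1y) = (1/(9459/10000) − 1)/(1) = 541/9459 ≈ 5.7194%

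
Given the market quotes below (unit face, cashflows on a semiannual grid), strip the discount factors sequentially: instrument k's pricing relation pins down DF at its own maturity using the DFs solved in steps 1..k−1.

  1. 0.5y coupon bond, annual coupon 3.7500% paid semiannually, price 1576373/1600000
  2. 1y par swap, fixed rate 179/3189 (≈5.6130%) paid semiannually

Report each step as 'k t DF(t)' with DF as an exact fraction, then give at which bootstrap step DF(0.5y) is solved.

step 1 [0.5y] bond c/2=3/160: DF=(1576373/1600000 − 3/160·(0))/(1+3/160) = 9671/10000 ≈ 0.967100
step 2 [1y] swap r/2=179/6378: DF=(1 − 179/6378·(0.967100))/(1+179/6378) = 9463/10000 ≈ 0.946300

1 1/2 9671/10000
2 1 9463/10000
DF(0.5y) is solved at step 1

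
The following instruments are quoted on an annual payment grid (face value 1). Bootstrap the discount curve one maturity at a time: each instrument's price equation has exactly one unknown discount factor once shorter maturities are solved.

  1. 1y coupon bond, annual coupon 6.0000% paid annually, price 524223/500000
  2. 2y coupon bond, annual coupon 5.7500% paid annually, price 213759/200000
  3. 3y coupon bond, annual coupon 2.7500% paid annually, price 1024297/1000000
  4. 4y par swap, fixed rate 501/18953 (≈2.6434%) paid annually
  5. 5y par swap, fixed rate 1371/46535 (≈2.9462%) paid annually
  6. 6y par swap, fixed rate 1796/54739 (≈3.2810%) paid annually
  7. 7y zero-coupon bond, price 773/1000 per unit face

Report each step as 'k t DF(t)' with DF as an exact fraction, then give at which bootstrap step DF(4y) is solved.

1 1 9891/10000
2 2 9569/10000
3 3 1181/1250
4 4 4499/5000
5 5 8629/10000
6 6 2051/2500
7 7 773/1000
DF(4y) is solved at step 4

step 1 [1y] bond c/1=3/50: DF=(524223/500000 − 3/50·(0))/(1+3/50) = 9891/10000 ≈ 0.989100
step 2 [2y] bond c/1=23/400: DF=(213759/200000 − 23/400·(0.989100))/(1+23/400) = 9569/10000 ≈ 0.956900
step 3 [3y] bond c/1=11/400: DF=(1024297/1000000 − 11/400·(0.989100+0.956900))/(1+11/400) = 1181/1250 ≈ 0.944800
step 4 [4y] swap r/1=501/18953: DF=(1 − 501/18953·(0.989100+0.956900+0.944800))/(1+501/18953) = 4499/5000 ≈ 0.899800
step 5 [5y] swap r/1=1371/46535: DF=(1 − 1371/46535·(0.989100+0.956900+0.944800+0.899800))/(1+1371/46535) = 8629/10000 ≈ 0.862900
step 6 [6y] swap r/1=1796/54739: DF=(1 − 1796/54739·(0.989100+0.956900+0.944800+0.899800+0.862900))/(1+1796/54739) = 2051/2500 ≈ 0.820400
step 7 [7y] zero: DF = P = 773/1000 ≈ 0.773000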